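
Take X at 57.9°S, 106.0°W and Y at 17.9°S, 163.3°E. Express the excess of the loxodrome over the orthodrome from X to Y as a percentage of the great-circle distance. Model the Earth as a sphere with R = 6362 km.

5.1%

Great circle: σ = 1.3138 rad → d_gc = Rσ = 8358.3 km
Rhumb: Δφ = +0.6981, Δλ = -1.5830, Δψ = +0.9282, q = Δφ/Δψ = 0.7521 → d_rh = R√(Δφ²+q²Δλ²) = 8780.6 km
Excess = (8780.6 − 8358.3) / 8358.3 = 422.3 / 8358.3 = 5.052% ≈ 5.1%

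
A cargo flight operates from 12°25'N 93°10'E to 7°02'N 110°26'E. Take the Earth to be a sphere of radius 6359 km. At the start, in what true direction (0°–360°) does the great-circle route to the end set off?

106.0°

N = sin Δλ·cos φ₂ = +0.2946;  D = cos φ₁ sin φ₂ − sin φ₁ cos φ₂ cos Δλ = -0.0842
initial course = atan2(N, D) = 105.95°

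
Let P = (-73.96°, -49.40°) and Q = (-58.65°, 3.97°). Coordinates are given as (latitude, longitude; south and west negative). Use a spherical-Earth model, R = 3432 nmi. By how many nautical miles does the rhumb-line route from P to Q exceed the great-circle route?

Great circle: cos σ = sin φ₁ sin φ₂ + cos φ₁ cos φ₂ cos Δλ,  σ = 0.4358 rad → d_gc = 1495.71 nmi
Rhumb line: Δψ = +0.6890, q = Δφ/Δψ = 0.3878, d_rh = R√(Δφ²+q²Δλ²) = 1542.18 nmi
Excess = 1542.18 − 1495.71 = 46.47 ≈ 46 nmi

46 nmi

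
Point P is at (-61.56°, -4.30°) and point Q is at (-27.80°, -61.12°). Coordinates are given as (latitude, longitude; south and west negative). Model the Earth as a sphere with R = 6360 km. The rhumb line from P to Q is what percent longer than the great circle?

2.2%

Great circle: σ = 0.8755 rad → d_gc = Rσ = 5567.9 km
Rhumb: Δφ = +0.5892, Δλ = -0.9917, Δψ = +0.8673, q = Δφ/Δψ = 0.6794 → d_rh = R√(Δφ²+q²Δλ²) = 5692.5 km
Excess = (5692.5 − 5567.9) / 5567.9 = 124.6 / 5567.9 = 2.24% ≈ 2.2%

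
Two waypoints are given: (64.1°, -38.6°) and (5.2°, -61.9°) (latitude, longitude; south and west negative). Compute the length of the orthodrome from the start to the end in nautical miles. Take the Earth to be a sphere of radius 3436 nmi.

3673 nmi

cos σ = sin φ₁ sin φ₂ + cos φ₁ cos φ₂ cos Δλ
      = sin(64.10°)sin(5.20°) + cos(64.10°)cos(5.20°)cos(-23.30°) = 0.4811
σ = 61.246° → d = Rσ = 3436·1.06894 = 3673 nmi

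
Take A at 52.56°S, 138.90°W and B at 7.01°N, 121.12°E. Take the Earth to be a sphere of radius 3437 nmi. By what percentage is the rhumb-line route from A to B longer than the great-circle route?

3.2%

Great circle: σ = 1.7737 rad → d_gc = Rσ = 6096.1 nmi
Rhumb: Δφ = +1.0397, Δλ = -1.7450, Δψ = +1.2048, q = Δφ/Δψ = 0.8630 → d_rh = R√(Δφ²+q²Δλ²) = 6289.4 nmi
Excess = (6289.4 − 6096.1) / 6096.1 = 193.3 / 6096.1 = 3.17% ≈ 3.2%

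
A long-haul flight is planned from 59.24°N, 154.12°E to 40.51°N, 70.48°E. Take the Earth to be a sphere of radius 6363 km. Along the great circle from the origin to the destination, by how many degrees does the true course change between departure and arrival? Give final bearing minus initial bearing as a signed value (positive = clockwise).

At departure: θ₁ = atan2(sin Δλ cos φ₂, cos φ₁ sin φ₂ − sin φ₁ cos φ₂ cos Δλ) = 288.98°
At arrival: θ₂ = atan2(sin Δλ cos φ₁, −cos φ₂ sin φ₁ + sin φ₂ cos φ₁ cos Δλ) = 219.50°
Δθ = θ₂ − θ₁ = -69.5°

-69.5°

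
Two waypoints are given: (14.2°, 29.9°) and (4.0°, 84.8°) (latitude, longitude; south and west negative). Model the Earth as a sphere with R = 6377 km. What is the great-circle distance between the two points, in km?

cos σ = sin φ₁ sin φ₂ + cos φ₁ cos φ₂ cos Δλ
      = sin(14.20°)sin(4.00°) + cos(14.20°)cos(4.00°)cos(54.90°) = 0.5732
σ = 55.027° → d = Rσ = 6377·0.96040 = 6124 km

6124 km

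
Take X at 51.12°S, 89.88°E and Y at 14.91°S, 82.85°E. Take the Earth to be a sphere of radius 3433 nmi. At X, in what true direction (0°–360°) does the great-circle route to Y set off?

N = sin Δλ·cos φ₂ = -0.1183;  D = cos φ₁ sin φ₂ − sin φ₁ cos φ₂ cos Δλ = +0.5851
initial course = atan2(N, D) = 348.57°

348.6°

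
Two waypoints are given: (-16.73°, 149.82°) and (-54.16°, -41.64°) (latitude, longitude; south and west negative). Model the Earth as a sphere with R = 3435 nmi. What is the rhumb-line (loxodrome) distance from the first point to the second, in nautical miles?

8239 nmi

Δψ = ln[tan(π/4+φ₂/2)/tan(π/4+φ₁/2)] = -0.8327;  Δφ = -0.6533 rad,  Δλ = +2.9416 rad
q = Δφ/Δψ = 0.7845
d = R·√(Δφ² + q²Δλ²) = 3435·2.39842 = 8239 nmi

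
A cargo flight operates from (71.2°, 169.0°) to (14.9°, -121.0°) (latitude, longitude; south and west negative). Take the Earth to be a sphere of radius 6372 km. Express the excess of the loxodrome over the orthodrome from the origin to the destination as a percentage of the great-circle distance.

3.5%

Great circle: σ = 1.2133 rad → d_gc = Rσ = 7731.1 km
Rhumb: Δφ = -0.9826, Δλ = +1.2217, Δψ = -1.5355, q = Δφ/Δψ = 0.6400 → d_rh = R√(Δφ²+q²Δλ²) = 8001.5 km
Excess = (8001.5 − 7731.1) / 7731.1 = 270.4 / 7731.1 = 3.50% ≈ 3.5%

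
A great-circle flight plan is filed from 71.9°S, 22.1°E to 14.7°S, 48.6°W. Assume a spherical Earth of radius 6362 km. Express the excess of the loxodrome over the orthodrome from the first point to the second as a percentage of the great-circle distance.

3.6%

Great circle: σ = 1.2233 rad → d_gc = Rσ = 7782.8 km
Rhumb: Δφ = +0.9983, Δλ = -1.2339, Δψ = +1.5777, q = Δφ/Δψ = 0.6328 → d_rh = R√(Δφ²+q²Δλ²) = 8063.3 km
Excess = (8063.3 − 7782.8) / 7782.8 = 280.5 / 7782.8 = 3.60% ≈ 3.6%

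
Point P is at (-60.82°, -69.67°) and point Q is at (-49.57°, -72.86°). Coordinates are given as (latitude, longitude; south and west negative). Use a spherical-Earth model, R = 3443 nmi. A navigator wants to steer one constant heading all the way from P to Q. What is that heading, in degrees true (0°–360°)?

Meridional parts: M(φ₁)=-1.3459, M(φ₂)=-0.9991 → ΔM = +0.3469;  Δλ = -0.0557 rad
tan C = Δλ / ΔM = -0.1605 → C = 350.88°

350.9°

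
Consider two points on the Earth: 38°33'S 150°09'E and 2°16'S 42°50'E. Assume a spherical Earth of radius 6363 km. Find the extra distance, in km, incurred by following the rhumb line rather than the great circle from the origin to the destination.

Great circle: cos σ = sin φ₁ sin φ₂ + cos φ₁ cos φ₂ cos Δλ,  σ = 1.7803 rad → d_gc = 11327.9 km
Rhumb line: Δψ = +0.6906, q = Δφ/Δψ = 0.9169, d_rh = R√(Δφ²+q²Δλ²) = 11647.1 km
Excess = 11647.1 − 11327.9 = 319.2 ≈ 319 km

319 km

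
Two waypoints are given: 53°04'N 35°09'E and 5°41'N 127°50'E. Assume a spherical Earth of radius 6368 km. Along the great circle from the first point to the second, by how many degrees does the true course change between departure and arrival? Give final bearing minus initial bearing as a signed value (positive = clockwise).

+58.6°

At departure: θ₁ = atan2(sin Δλ cos φ₂, cos φ₁ sin φ₂ − sin φ₁ cos φ₂ cos Δλ) = 84.44°
At arrival: θ₂ = atan2(sin Δλ cos φ₁, −cos φ₂ sin φ₁ + sin φ₂ cos φ₁ cos Δλ) = 143.06°
Δθ = θ₂ − θ₁ = +58.6°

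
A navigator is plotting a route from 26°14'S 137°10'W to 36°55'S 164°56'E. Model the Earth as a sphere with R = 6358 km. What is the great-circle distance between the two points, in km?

cos σ = sin φ₁ sin φ₂ + cos φ₁ cos φ₂ cos Δλ
      = sin(-26.23°)sin(-36.92°) + cos(-26.23°)cos(-36.92°)cos(-57.90°) = 0.6466
σ = 49.714° → d = Rσ = 6358·0.86767 = 5517 km

5517 km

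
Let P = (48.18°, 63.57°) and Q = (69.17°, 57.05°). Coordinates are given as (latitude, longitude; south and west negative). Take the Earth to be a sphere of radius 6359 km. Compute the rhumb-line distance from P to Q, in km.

Δψ = ln[tan(π/4+φ₂/2)/tan(π/4+φ₁/2)] = +0.7317;  Δφ = +0.3663 rad,  Δλ = -0.1138 rad
q = Δφ/Δψ = 0.5007
d = R·√(Δφ² + q²Δλ²) = 6359·0.37075 = 2358 km

2358 km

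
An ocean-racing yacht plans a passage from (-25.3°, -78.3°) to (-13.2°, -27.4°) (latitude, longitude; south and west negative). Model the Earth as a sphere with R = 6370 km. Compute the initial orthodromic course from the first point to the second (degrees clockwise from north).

θ = atan2( sin Δλ·cos φ₂ ,  cos φ₁ sin φ₂ − sin φ₁ cos φ₂ cos Δλ )
  = atan2(+0.7555, +0.0560) = 85.76°

85.8°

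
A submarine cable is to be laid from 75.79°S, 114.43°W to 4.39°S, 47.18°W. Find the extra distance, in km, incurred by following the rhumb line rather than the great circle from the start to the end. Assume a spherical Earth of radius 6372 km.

Great circle: cos σ = sin φ₁ sin φ₂ + cos φ₁ cos φ₂ cos Δλ,  σ = 1.4011 rad → d_gc = 8928.0 km
Rhumb line: Δψ = +2.0056, q = Δφ/Δψ = 0.6213, d_rh = R√(Δφ²+q²Δλ²) = 9200.4 km
Excess = 9200.4 − 8928.0 = 272.4 ≈ 272 km

272 km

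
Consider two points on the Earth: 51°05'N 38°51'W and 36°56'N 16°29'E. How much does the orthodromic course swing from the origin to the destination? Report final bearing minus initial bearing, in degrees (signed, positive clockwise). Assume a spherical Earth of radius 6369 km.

At departure: θ₁ = atan2(sin Δλ cos φ₂, cos φ₁ sin φ₂ − sin φ₁ cos φ₂ cos Δλ) = 87.93°
At arrival: θ₂ = atan2(sin Δλ cos φ₁, −cos φ₂ sin φ₁ + sin φ₂ cos φ₁ cos Δλ) = 128.24°
Δθ = θ₂ − θ₁ = +40.3°

+40.3°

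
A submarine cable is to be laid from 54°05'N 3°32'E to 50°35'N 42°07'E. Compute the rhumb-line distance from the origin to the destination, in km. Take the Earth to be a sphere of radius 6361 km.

2644 km

Δψ = ln[tan(π/4+φ₂/2)/tan(π/4+φ₁/2)] = -0.1000;  Δφ = -0.0611 rad,  Δλ = +0.6734 rad
q = Δφ/Δψ = 0.6107
d = R·√(Δφ² + q²Δλ²) = 6361·0.41573 = 2644 km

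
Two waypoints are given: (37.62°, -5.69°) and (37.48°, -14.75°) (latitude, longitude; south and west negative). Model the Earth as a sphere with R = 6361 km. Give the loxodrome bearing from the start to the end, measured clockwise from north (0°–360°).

Meridional parts: M(φ₁)=+0.7096, M(φ₂)=+0.7065 → ΔM = -0.0031;  Δλ = -0.1581 rad
tan C = Δλ / ΔM = +51.3069 → C = 268.88°

268.9°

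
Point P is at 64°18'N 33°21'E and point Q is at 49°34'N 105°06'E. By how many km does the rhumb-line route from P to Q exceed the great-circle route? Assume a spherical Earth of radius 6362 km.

Great circle: cos σ = sin φ₁ sin φ₂ + cos φ₁ cos φ₂ cos Δλ,  σ = 0.6858 rad → d_gc = 4362.7 km
Rhumb line: Δψ = -0.4789, q = Δφ/Δψ = 0.5369, d_rh = R√(Δφ²+q²Δλ²) = 4579.6 km
Excess = 4579.6 − 4362.7 = 216.9 ≈ 217 km

217 km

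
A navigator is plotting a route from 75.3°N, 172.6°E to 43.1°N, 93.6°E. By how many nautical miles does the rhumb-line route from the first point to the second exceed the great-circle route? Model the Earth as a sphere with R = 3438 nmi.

Great circle: cos σ = sin φ₁ sin φ₂ + cos φ₁ cos φ₂ cos Δλ,  σ = 0.8006 rad → d_gc = 2752.5 nmi
Rhumb line: Δψ = -1.2128, q = Δφ/Δψ = 0.4634, d_rh = R√(Δφ²+q²Δλ²) = 2925.5 nmi
Excess = 2925.5 − 2752.5 = 173.0 ≈ 173 nmi

173 nmi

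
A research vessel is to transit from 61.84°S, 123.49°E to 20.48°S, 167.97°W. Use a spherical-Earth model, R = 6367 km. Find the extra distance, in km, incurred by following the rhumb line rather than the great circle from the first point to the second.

208 km

Great circle: cos σ = sin φ₁ sin φ₂ + cos φ₁ cos φ₂ cos Δλ,  σ = 1.0813 rad → d_gc = 6884.42 km
Rhumb line: Δψ = +1.0177, q = Δφ/Δψ = 0.7093, d_rh = R√(Δφ²+q²Δλ²) = 7092.87 km
Excess = 7092.87 − 6884.42 = 208.45 ≈ 208 km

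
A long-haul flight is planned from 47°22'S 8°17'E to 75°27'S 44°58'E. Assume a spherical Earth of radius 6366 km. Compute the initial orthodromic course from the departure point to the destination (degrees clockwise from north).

163.5°

θ = atan2( sin Δλ·cos φ₂ ,  cos φ₁ sin φ₂ − sin φ₁ cos φ₂ cos Δλ )
  = atan2(+0.1501, -0.5074) = 163.52°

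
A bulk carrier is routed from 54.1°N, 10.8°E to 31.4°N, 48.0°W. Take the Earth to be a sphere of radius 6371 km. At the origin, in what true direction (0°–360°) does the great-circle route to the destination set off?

265.9°

N = sin Δλ·cos φ₂ = -0.7301;  D = cos φ₁ sin φ₂ − sin φ₁ cos φ₂ cos Δλ = -0.0527
initial course = atan2(N, D) = 265.87°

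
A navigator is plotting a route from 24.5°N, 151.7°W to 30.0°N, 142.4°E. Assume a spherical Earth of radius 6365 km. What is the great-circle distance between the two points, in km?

6449 km

cos σ = sin φ₁ sin φ₂ + cos φ₁ cos φ₂ cos Δλ
      = sin(24.50°)sin(30.00°) + cos(24.50°)cos(30.00°)cos(-65.90°) = 0.5291
σ = 58.053° → d = Rσ = 6365·1.01322 = 6449 km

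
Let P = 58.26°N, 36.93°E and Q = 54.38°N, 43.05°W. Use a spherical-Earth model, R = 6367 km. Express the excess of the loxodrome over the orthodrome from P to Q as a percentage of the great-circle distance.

6.2%

Great circle: σ = 0.7308 rad → d_gc = Rσ = 4653.1 km
Rhumb: Δφ = -0.0677, Δλ = -1.3959, Δψ = -0.1222, q = Δφ/Δψ = 0.5540 → d_rh = R√(Δφ²+q²Δλ²) = 4942.4 km
Excess = (4942.4 − 4653.1) / 4653.1 = 289.3 / 4653.1 = 6.22% ≈ 6.2%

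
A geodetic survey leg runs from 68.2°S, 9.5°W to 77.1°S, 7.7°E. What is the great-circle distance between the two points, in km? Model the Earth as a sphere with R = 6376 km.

Haversine: a = sin²(Δφ/2)+cos φ₁ cos φ₂ sin²(Δλ/2) = 0.00787;  σ = 2·atan2(√a,√(1−a))
σ = 10.182° → d = Rσ = 6376·0.17770 = 1133 km

1133 km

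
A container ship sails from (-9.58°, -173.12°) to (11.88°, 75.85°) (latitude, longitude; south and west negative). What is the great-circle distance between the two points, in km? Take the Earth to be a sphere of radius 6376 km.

12504 km

cos σ = sin φ₁ sin φ₂ + cos φ₁ cos φ₂ cos Δλ
      = sin(-9.58°)sin(11.88°) + cos(-9.58°)cos(11.88°)cos(-111.03°) = -0.3805
σ = 112.367° → d = Rσ = 6376·1.96117 = 12504 km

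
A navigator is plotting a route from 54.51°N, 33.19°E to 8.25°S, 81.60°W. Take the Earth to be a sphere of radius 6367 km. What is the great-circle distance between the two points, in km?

12331 km

cos σ = sin φ₁ sin φ₂ + cos φ₁ cos φ₂ cos Δλ
      = sin(54.51°)sin(-8.25°) + cos(54.51°)cos(-8.25°)cos(-114.79°) = -0.3577
σ = 110.961° → d = Rσ = 6367·1.93664 = 12331 km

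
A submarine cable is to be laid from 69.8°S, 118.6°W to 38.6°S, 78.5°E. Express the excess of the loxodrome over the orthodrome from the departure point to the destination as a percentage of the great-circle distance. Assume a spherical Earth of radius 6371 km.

Great circle: σ = 1.2371 rad → d_gc = Rσ = 7881.3 km
Rhumb: Δφ = +0.5445, Δλ = -2.8431, Δψ = +0.9939, q = Δφ/Δψ = 0.5479 → d_rh = R√(Δφ²+q²Δλ²) = 10512.9 km
Excess = (10512.9 − 7881.3) / 7881.3 = 2631.6 / 7881.3 = 33.39% ≈ 33.4%

33.4%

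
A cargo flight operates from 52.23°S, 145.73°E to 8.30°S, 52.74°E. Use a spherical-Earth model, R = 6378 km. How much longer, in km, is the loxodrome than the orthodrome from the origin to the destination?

365 km

Great circle: cos σ = sin φ₁ sin φ₂ + cos φ₁ cos φ₂ cos Δλ,  σ = 1.4882 rad → d_gc = 9491.8 km
Rhumb line: Δψ = +0.9273, q = Δφ/Δψ = 0.8268, d_rh = R√(Δφ²+q²Δλ²) = 9857.2 km
Excess = 9857.2 − 9491.8 = 365.4 ≈ 365 km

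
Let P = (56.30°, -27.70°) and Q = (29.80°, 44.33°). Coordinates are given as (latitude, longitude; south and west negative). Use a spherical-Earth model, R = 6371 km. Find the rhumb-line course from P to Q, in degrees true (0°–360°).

117.3°

Δψ = ln[tan(π/4+φ₂/2)/tan(π/4+φ₁/2)] = -0.6492
Δλ = +1.2572 rad (taken the short way round)
course = atan2(Δλ, Δψ) = 117.31°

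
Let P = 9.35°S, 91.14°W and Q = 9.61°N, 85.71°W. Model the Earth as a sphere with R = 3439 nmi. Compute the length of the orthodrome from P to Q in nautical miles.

1183 nmi

cos σ = sin φ₁ sin φ₂ + cos φ₁ cos φ₂ cos Δλ
      = sin(-9.35°)sin(9.61°) + cos(-9.35°)cos(9.61°)cos(5.43°) = 0.9414
σ = 19.715° → d = Rσ = 3439·0.34410 = 1183 nmi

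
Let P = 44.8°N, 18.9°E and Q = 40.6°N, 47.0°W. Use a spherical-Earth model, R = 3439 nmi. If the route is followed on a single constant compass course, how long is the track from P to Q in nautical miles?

Δψ = ln[tan(π/4+φ₂/2)/tan(π/4+φ₁/2)] = -0.0998;  Δφ = -0.0733 rad,  Δλ = -1.1502 rad
q = Δφ/Δψ = 0.7345
d = R·√(Δφ² + q²Δλ²) = 3439·0.84794 = 2916 nmi

2916 nmi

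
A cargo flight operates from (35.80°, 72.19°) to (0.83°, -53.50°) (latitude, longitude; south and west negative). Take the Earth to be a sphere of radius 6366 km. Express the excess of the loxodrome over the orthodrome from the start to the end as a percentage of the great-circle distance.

Great circle: σ = 2.0540 rad → d_gc = Rσ = 13076.0 km
Rhumb: Δφ = -0.6103, Δλ = -2.1937, Δψ = -0.6555, q = Δφ/Δψ = 0.9311 → d_rh = R√(Δφ²+q²Δλ²) = 13571.5 km
Excess = (13571.5 − 13076.0) / 13076.0 = 495.5 / 13076.0 = 3.79% ≈ 3.8%

3.8%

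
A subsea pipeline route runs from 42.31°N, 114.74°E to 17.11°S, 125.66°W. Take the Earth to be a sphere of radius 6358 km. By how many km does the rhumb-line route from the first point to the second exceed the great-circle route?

Great circle: cos σ = sin φ₁ sin φ₂ + cos φ₁ cos φ₂ cos Δλ,  σ = 2.1498 rad → d_gc = 13668.1 km
Rhumb line: Δψ = -1.1196, q = Δφ/Δψ = 0.9263, d_rh = R√(Δφ²+q²Δλ²) = 13949.9 km
Excess = 13949.9 − 13668.1 = 281.8 ≈ 282 km

282 km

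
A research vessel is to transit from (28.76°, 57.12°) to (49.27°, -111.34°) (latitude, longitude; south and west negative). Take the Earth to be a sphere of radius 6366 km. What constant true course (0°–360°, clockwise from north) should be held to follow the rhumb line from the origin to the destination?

279.0°

Δψ = ln[tan(π/4+φ₂/2)/tan(π/4+φ₁/2)] = +0.4665
Δλ = -2.9402 rad (taken the short way round)
course = atan2(Δλ, Δψ) = 279.02°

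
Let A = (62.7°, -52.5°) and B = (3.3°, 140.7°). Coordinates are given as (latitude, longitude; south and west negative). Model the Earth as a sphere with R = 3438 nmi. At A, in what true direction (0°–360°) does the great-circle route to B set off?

θ = atan2( sin Δλ·cos φ₂ ,  cos φ₁ sin φ₂ − sin φ₁ cos φ₂ cos Δλ )
  = atan2(-0.2280, +0.8901) = 345.63°

345.6°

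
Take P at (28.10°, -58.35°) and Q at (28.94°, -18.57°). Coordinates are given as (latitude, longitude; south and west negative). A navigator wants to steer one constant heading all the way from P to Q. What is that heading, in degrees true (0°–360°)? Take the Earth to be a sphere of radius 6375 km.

88.6°

Δψ = ln[tan(π/4+φ₂/2)/tan(π/4+φ₁/2)] = +0.0167
Δλ = +0.6943 rad (taken the short way round)
course = atan2(Δλ, Δψ) = 88.62°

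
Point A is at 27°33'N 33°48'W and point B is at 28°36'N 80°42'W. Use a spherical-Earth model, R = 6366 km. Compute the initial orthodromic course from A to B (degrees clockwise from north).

282.9°

N = sin Δλ·cos φ₂ = -0.6411;  D = cos φ₁ sin φ₂ − sin φ₁ cos φ₂ cos Δλ = +0.1469
initial course = atan2(N, D) = 282.91°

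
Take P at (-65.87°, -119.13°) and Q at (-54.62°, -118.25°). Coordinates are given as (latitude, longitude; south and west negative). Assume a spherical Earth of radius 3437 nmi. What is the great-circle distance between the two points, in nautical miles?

cos σ = sin φ₁ sin φ₂ + cos φ₁ cos φ₂ cos Δλ
      = sin(-65.87°)sin(-54.62°) + cos(-65.87°)cos(-54.62°)cos(0.88°) = 0.9808
σ = 11.258° → d = Rσ = 3437·0.19649 = 675 nmi

675 nmi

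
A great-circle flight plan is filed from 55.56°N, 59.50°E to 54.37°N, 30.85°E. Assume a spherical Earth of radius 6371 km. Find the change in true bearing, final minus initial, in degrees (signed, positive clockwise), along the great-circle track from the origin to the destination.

-23.6°

Initial bearing θ₁ = atan2(sin Δλ cos φ₂, cos φ₁ sin φ₂ − sin φ₁ cos φ₂ cos Δλ) = 277.76°
Final bearing θ₂ = (initial bearing from the destination back to the start) + 180° = 254.14°
Δθ = θ₂ − θ₁ = -23.6°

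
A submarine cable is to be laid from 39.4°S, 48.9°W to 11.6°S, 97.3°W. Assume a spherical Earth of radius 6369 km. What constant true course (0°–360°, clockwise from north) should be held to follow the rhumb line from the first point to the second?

Meridional parts: M(φ₁)=-0.7493, M(φ₂)=-0.2039 → ΔM = +0.5454;  Δλ = -0.8447 rad
tan C = Δλ / ΔM = -1.5487 → C = 302.85°

302.9°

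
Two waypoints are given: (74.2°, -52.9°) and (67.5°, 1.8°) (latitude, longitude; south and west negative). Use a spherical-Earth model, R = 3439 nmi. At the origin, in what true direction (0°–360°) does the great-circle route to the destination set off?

82.9°

θ = atan2( sin Δλ·cos φ₂ ,  cos φ₁ sin φ₂ − sin φ₁ cos φ₂ cos Δλ )
  = atan2(+0.3123, +0.0388) = 82.92°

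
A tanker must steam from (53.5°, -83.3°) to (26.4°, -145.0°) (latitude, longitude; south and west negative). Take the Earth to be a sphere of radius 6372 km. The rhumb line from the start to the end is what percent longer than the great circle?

2.2%

Great circle: σ = 0.9147 rad → d_gc = Rσ = 5828.6 km
Rhumb: Δφ = -0.4730, Δλ = -1.0769, Δψ = -0.6314, q = Δφ/Δψ = 0.7491 → d_rh = R√(Δφ²+q²Δλ²) = 5958.4 km
Excess = (5958.4 − 5828.6) / 5828.6 = 129.8 / 5828.6 = 2.23% ≈ 2.2%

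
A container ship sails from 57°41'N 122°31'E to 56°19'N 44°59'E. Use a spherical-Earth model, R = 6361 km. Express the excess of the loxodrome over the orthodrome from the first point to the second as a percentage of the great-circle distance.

5.9%

Great circle: σ = 0.6963 rad → d_gc = Rσ = 4429.1 km
Rhumb: Δφ = -0.0239, Δλ = -1.3532, Δψ = -0.0438, q = Δφ/Δψ = 0.5446 → d_rh = R√(Δφ²+q²Δλ²) = 4690.0 km
Excess = (4690.0 − 4429.1) / 4429.1 = 260.9 / 4429.1 = 5.89% ≈ 5.9%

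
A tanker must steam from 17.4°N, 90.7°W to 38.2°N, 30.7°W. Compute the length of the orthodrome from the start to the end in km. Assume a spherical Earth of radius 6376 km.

6227 km

cos σ = sin φ₁ sin φ₂ + cos φ₁ cos φ₂ cos Δλ
      = sin(17.40°)sin(38.20°) + cos(17.40°)cos(38.20°)cos(60.00°) = 0.5599
σ = 55.953° → d = Rσ = 6376·0.97656 = 6227 km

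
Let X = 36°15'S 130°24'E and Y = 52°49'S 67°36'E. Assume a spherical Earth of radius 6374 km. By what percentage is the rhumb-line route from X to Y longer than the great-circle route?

2.7%

Great circle: σ = 0.8039 rad → d_gc = Rσ = 5124.2 km
Rhumb: Δφ = -0.2891, Δλ = -1.0961, Δψ = -0.4099, q = Δφ/Δψ = 0.7055 → d_rh = R√(Δφ²+q²Δλ²) = 5262.0 km
Excess = (5262.0 − 5124.2) / 5124.2 = 137.8 / 5124.2 = 2.69% ≈ 2.7%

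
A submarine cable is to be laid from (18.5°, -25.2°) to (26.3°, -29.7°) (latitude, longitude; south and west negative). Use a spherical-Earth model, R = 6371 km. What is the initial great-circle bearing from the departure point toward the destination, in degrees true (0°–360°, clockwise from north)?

332.8°

θ = atan2( sin Δλ·cos φ₂ ,  cos φ₁ sin φ₂ − sin φ₁ cos φ₂ cos Δλ )
  = atan2(-0.0703, +0.1366) = 332.75°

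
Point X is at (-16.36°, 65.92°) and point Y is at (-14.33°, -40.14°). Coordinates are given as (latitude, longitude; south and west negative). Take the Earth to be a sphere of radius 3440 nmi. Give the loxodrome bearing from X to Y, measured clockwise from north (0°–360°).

Δψ = ln[tan(π/4+φ₂/2)/tan(π/4+φ₁/2)] = +0.0367
Δλ = -1.8511 rad (taken the short way round)
course = atan2(Δλ, Δψ) = 271.14°

271.1°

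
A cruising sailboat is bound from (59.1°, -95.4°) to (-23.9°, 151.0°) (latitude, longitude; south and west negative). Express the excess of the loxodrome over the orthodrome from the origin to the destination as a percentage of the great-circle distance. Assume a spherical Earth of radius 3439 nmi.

Great circle: σ = 2.1360 rad → d_gc = Rσ = 7345.8 nmi
Rhumb: Δφ = -1.4486, Δλ = -1.9827, Δψ = -1.7157, q = Δφ/Δψ = 0.8443 → d_rh = R√(Δφ²+q²Δλ²) = 7613.2 nmi
Excess = (7613.2 − 7345.8) / 7345.8 = 267.4 / 7345.8 = 3.64% ≈ 3.6%

3.6%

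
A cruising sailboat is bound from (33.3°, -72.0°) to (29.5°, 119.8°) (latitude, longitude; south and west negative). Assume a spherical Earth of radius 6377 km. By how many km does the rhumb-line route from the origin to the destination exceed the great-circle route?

3045 km

Great circle: cos σ = sin φ₁ sin φ₂ + cos φ₁ cos φ₂ cos Δλ,  σ = 2.0283 rad → d_gc = 12934.6 km
Rhumb line: Δψ = -0.0777, q = Δφ/Δψ = 0.8533, d_rh = R√(Δφ²+q²Δλ²) = 15979.5 km
Excess = 15979.5 − 12934.6 = 3044.9 ≈ 3045 km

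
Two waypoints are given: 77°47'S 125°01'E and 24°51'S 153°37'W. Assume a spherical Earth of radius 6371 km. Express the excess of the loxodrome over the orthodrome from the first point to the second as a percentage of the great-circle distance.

Great circle: σ = 1.1157 rad → d_gc = Rσ = 7108.1 km
Rhumb: Δφ = +0.9239, Δλ = +1.4201, Δψ = +1.7868, q = Δφ/Δψ = 0.5171 → d_rh = R√(Δφ²+q²Δλ²) = 7518.5 km
Excess = (7518.5 − 7108.1) / 7108.1 = 410.4 / 7108.1 = 5.77% ≈ 5.8%

5.8%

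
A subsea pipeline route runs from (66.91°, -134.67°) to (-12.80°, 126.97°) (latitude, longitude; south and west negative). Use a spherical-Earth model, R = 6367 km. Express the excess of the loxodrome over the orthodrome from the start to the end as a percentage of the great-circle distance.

4.5%

Great circle: σ = 1.8332 rad → d_gc = Rσ = 11672.0 km
Rhumb: Δφ = -1.3912, Δλ = -1.7167, Δψ = -1.8136, q = Δφ/Δψ = 0.7671 → d_rh = R√(Δφ²+q²Δλ²) = 12196.8 km
Excess = (12196.8 − 11672.0) / 11672.0 = 524.8 / 11672.0 = 4.50% ≈ 4.5%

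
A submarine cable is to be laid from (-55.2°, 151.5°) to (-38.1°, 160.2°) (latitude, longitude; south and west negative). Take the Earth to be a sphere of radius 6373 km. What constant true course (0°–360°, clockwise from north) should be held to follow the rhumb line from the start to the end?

Meridional parts: M(φ₁)=-1.1603, M(φ₂)=-0.7202 → ΔM = +0.4401;  Δλ = +0.1518 rad
tan C = Δλ / ΔM = +0.3450 → C = 19.03°

19.0°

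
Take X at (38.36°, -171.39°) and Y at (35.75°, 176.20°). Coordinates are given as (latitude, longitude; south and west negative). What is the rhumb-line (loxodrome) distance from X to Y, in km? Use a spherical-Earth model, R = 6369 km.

1138 km

Δψ = ln[tan(π/4+φ₂/2)/tan(π/4+φ₁/2)] = -0.0571;  Δφ = -0.0456 rad,  Δλ = -0.2166 rad
q = Δφ/Δψ = 0.7979
d = R·√(Δφ² + q²Δλ²) = 6369·0.17873 = 1138 km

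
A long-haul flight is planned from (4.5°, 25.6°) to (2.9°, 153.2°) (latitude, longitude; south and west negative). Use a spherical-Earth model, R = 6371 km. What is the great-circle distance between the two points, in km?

cos σ = sin φ₁ sin φ₂ + cos φ₁ cos φ₂ cos Δλ
      = sin(4.50°)sin(2.90°) + cos(4.50°)cos(2.90°)cos(127.60°) = -0.6035
σ = 127.122° → d = Rσ = 6371·2.21870 = 14135 km

14135 km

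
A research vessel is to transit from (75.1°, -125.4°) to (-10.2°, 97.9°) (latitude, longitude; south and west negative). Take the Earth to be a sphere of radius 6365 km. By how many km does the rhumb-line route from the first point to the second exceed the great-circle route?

1623 km

Great circle: cos σ = sin φ₁ sin φ₂ + cos φ₁ cos φ₂ cos Δλ,  σ = 1.9340 rad → d_gc = 12310.2 km
Rhumb line: Δψ = -2.2133, q = Δφ/Δψ = 0.6726, d_rh = R√(Δφ²+q²Δλ²) = 13933.2 km
Excess = 13933.2 − 12310.2 = 1623.0 ≈ 1623 km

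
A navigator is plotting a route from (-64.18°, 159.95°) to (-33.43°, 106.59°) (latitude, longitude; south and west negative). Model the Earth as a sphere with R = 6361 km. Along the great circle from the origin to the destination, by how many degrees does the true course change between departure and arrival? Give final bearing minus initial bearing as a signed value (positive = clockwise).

+42.8°

Initial bearing θ₁ = atan2(sin Δλ cos φ₂, cos φ₁ sin φ₂ − sin φ₁ cos φ₂ cos Δλ) = 287.29°
Final bearing θ₂ = (initial bearing from the destination back to the start) + 180° = 330.11°
Δθ = θ₂ − θ₁ = +42.8°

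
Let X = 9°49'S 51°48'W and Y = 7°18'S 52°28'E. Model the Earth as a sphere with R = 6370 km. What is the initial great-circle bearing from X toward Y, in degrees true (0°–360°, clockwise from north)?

99.8°

N = sin Δλ·cos φ₂ = +0.9613;  D = cos φ₁ sin φ₂ − sin φ₁ cos φ₂ cos Δλ = -0.1669
initial course = atan2(N, D) = 99.85°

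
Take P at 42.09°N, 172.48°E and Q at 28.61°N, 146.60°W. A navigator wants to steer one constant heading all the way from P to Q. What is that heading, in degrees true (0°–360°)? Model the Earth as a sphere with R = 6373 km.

112.1°

Δψ = ln[tan(π/4+φ₂/2)/tan(π/4+φ₁/2)] = -0.2898
Δλ = +0.7142 rad (taken the short way round)
course = atan2(Δλ, Δψ) = 112.09°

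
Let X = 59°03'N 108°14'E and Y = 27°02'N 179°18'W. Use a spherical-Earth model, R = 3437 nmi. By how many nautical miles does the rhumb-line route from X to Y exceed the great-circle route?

Great circle: cos σ = sin φ₁ sin φ₂ + cos φ₁ cos φ₂ cos Δλ,  σ = 1.0148 rad → d_gc = 3487.8 nmi
Rhumb line: Δψ = -0.7939, q = Δφ/Δψ = 0.7039, d_rh = R√(Δφ²+q²Δλ²) = 3612.6 nmi
Excess = 3612.6 − 3487.8 = 124.8 ≈ 125 nmi

125 nmi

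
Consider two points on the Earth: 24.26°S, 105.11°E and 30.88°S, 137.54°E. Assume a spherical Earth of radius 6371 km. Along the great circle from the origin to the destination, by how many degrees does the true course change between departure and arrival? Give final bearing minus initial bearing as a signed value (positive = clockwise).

-15.4°

At departure: θ₁ = atan2(sin Δλ cos φ₂, cos φ₁ sin φ₂ − sin φ₁ cos φ₂ cos Δλ) = 110.30°
At arrival: θ₂ = atan2(sin Δλ cos φ₁, −cos φ₂ sin φ₁ + sin φ₂ cos φ₁ cos Δλ) = 94.95°
Δθ = θ₂ − θ₁ = -15.4°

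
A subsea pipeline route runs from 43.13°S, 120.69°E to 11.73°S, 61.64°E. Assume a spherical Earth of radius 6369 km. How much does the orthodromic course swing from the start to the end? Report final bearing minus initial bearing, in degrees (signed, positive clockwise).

Initial bearing θ₁ = atan2(sin Δλ cos φ₂, cos φ₁ sin φ₂ − sin φ₁ cos φ₂ cos Δλ) = 283.13°
Final bearing θ₂ = (initial bearing from the destination back to the start) + 180° = 313.46°
Δθ = θ₂ − θ₁ = +30.3°

+30.3°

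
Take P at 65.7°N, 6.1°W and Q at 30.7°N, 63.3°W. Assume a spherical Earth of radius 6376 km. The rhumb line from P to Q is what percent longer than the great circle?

2.5%

Great circle: σ = 0.8540 rad → d_gc = Rσ = 5445.0 km
Rhumb: Δφ = -0.6109, Δλ = -0.9983, Δψ = -0.9723, q = Δφ/Δψ = 0.6283 → d_rh = R√(Δφ²+q²Δλ²) = 5582.4 km
Excess = (5582.4 − 5445.0) / 5445.0 = 137.4 / 5445.0 = 2.52% ≈ 2.5%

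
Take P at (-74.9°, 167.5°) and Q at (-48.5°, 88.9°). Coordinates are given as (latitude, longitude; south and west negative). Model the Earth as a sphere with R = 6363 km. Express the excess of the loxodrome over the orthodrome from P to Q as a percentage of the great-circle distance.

6.5%

Great circle: σ = 0.7118 rad → d_gc = Rσ = 4528.9 km
Rhumb: Δφ = +0.4608, Δλ = -1.3718, Δψ = +1.0503, q = Δφ/Δψ = 0.4387 → d_rh = R√(Δφ²+q²Δλ²) = 4822.9 km
Excess = (4822.9 − 4528.9) / 4528.9 = 294.0 / 4528.9 = 6.49% ≈ 6.5%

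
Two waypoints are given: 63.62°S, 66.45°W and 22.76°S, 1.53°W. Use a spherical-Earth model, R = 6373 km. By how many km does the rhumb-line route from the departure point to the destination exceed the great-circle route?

Great circle: cos σ = sin φ₁ sin φ₂ + cos φ₁ cos φ₂ cos Δλ,  σ = 1.0236 rad → d_gc = 6523.7 km
Rhumb line: Δψ = +1.0428, q = Δφ/Δψ = 0.6839, d_rh = R√(Δφ²+q²Δλ²) = 6711.5 km
Excess = 6711.5 − 6523.7 = 187.8 ≈ 188 km

188 km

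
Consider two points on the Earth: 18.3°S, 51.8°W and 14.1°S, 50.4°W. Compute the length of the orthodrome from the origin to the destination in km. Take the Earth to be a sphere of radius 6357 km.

Haversine: a = sin²(Δφ/2)+cos φ₁ cos φ₂ sin²(Δλ/2) = 0.00148;  σ = 2·atan2(√a,√(1−a))
σ = 4.410° → d = Rσ = 6357·0.07697 = 489 km

489 km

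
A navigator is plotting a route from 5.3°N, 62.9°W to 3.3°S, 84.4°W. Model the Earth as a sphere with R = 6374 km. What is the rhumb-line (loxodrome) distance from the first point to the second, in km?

2574 km

Rhumb course C = atan2(Δλ, Δψ) with Δψ = ln[tan(π/4+φ₂/2)/tan(π/4+φ₁/2)] = -0.1503, Δλ = -0.3752 → C = 248.18°
d = R·|Δφ| / |cos C| = 6374·0.15010 / 0.37174 = 2574 km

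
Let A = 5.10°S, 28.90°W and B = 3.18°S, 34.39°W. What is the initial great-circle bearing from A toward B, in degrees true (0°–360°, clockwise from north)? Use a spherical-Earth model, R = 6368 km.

289.1°

θ = atan2( sin Δλ·cos φ₂ ,  cos φ₁ sin φ₂ − sin φ₁ cos φ₂ cos Δλ )
  = atan2(-0.0955, +0.0331) = 289.11°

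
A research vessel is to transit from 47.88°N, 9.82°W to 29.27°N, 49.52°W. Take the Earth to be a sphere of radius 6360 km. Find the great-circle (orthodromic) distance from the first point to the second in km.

3955 km

cos σ = sin φ₁ sin φ₂ + cos φ₁ cos φ₂ cos Δλ
      = sin(47.88°)sin(29.27°) + cos(47.88°)cos(29.27°)cos(-39.70°) = 0.8128
σ = 35.630° → d = Rσ = 6360·0.62186 = 3955 km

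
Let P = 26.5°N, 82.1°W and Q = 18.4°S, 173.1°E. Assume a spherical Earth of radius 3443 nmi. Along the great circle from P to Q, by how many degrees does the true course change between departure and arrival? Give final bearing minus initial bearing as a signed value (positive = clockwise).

-11.3°

At departure: θ₁ = atan2(sin Δλ cos φ₂, cos φ₁ sin φ₂ − sin φ₁ cos φ₂ cos Δλ) = 259.24°
At arrival: θ₂ = atan2(sin Δλ cos φ₁, −cos φ₂ sin φ₁ + sin φ₂ cos φ₁ cos Δλ) = 247.91°
Δθ = θ₂ − θ₁ = -11.3°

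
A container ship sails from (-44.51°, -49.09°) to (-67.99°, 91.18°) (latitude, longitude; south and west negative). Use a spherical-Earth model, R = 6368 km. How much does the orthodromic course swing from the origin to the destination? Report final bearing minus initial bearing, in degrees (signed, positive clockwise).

At departure: θ₁ = atan2(sin Δλ cos φ₂, cos φ₁ sin φ₂ − sin φ₁ cos φ₂ cos Δλ) = 164.49°
At arrival: θ₂ = atan2(sin Δλ cos φ₁, −cos φ₂ sin φ₁ + sin φ₂ cos φ₁ cos Δλ) = 30.58°
Δθ = θ₂ − θ₁ = -133.9°

-133.9°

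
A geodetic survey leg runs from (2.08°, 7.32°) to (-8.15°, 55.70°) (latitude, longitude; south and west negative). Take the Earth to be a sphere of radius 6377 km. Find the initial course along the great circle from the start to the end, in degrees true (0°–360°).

102.6°

N = sin Δλ·cos φ₂ = +0.7400;  D = cos φ₁ sin φ₂ − sin φ₁ cos φ₂ cos Δλ = -0.1655
initial course = atan2(N, D) = 102.61°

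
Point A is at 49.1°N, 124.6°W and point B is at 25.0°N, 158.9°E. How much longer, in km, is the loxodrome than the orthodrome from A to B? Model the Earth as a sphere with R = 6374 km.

221 km

Great circle: cos σ = sin φ₁ sin φ₂ + cos φ₁ cos φ₂ cos Δλ,  σ = 1.0951 rad → d_gc = 6980.1 km
Rhumb line: Δψ = -0.5356, q = Δφ/Δψ = 0.7853, d_rh = R√(Δφ²+q²Δλ²) = 7201.3 km
Excess = 7201.3 − 6980.1 = 221.2 ≈ 221 km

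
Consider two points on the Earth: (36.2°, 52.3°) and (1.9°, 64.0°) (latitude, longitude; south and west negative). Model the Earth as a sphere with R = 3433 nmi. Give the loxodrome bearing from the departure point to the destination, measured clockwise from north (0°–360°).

Δψ = ln[tan(π/4+φ₂/2)/tan(π/4+φ₁/2)] = -0.6454
Δλ = +0.2042 rad (taken the short way round)
course = atan2(Δλ, Δψ) = 162.44°

162.4°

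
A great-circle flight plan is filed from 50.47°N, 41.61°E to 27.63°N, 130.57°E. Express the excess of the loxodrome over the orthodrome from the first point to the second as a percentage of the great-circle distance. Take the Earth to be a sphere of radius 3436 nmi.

4.9%

Great circle: σ = 1.1940 rad → d_gc = Rσ = 4102.6 nmi
Rhumb: Δφ = -0.3986, Δλ = +1.5526, Δψ = -0.5214, q = Δφ/Δψ = 0.7645 → d_rh = R√(Δφ²+q²Δλ²) = 4302.5 nmi
Excess = (4302.5 − 4102.6) / 4102.6 = 199.9 / 4102.6 = 4.87% ≈ 4.9%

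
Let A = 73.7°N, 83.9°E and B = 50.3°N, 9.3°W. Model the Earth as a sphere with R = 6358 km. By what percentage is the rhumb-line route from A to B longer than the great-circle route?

9.5%

Great circle: σ = 0.7547 rad → d_gc = Rσ = 4798.5 km
Rhumb: Δφ = -0.4084, Δλ = -1.6266, Δψ = -0.9246, q = Δφ/Δψ = 0.4417 → d_rh = R√(Δφ²+q²Δλ²) = 5254.8 km
Excess = (5254.8 − 4798.5) / 4798.5 = 456.3 / 4798.5 = 9.51% ≈ 9.5%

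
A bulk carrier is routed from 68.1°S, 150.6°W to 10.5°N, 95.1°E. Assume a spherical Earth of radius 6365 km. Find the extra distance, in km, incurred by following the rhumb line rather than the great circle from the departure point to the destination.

857 km

Great circle: cos σ = sin φ₁ sin φ₂ + cos φ₁ cos φ₂ cos Δλ,  σ = 1.8965 rad → d_gc = 12071.4 km
Rhumb line: Δψ = +1.8269, q = Δφ/Δψ = 0.7509, d_rh = R√(Δφ²+q²Δλ²) = 12928.8 km
Excess = 12928.8 − 12071.4 = 857.4 ≈ 857 km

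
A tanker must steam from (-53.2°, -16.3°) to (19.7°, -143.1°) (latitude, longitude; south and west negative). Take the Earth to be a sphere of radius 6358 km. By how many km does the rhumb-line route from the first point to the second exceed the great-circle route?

610 km

Great circle: cos σ = sin φ₁ sin φ₂ + cos φ₁ cos φ₂ cos Δλ,  σ = 2.2240 rad → d_gc = 14140.3 km
Rhumb line: Δψ = +1.4515, q = Δφ/Δψ = 0.8766, d_rh = R√(Δφ²+q²Δλ²) = 14750.5 km
Excess = 14750.5 − 14140.3 = 610.2 ≈ 610 km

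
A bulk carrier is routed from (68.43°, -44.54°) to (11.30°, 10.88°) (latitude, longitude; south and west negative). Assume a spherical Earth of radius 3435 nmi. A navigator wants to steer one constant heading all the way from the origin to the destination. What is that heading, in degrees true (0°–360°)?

Meridional parts: M(φ₁)=+1.6582, M(φ₂)=+0.1985 → ΔM = -1.4596;  Δλ = +0.9673 rad
tan C = Δλ / ΔM = -0.6627 → C = 146.47°

146.5°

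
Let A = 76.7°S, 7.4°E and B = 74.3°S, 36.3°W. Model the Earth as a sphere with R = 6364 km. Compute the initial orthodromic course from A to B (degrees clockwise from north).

260.6°

θ = atan2( sin Δλ·cos φ₂ ,  cos φ₁ sin φ₂ − sin φ₁ cos φ₂ cos Δλ )
  = atan2(-0.1870, -0.0311) = 260.56°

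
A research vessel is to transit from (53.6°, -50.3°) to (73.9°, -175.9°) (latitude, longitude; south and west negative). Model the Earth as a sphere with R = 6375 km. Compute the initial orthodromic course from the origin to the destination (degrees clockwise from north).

θ = atan2( sin Δλ·cos φ₂ ,  cos φ₁ sin φ₂ − sin φ₁ cos φ₂ cos Δλ )
  = atan2(-0.2255, +0.7001) = 342.15°

342.1°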